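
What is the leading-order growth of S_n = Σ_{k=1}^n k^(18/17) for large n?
S_n ~ (17/35) · n^(35/17)

Integral comparison: Σ_{k=1}^n k^(18/17) = ∫_0^n x^(18/17) dx + O(n^(18/17)). The integral is n^(1 + 18/17) / (1 + 18/17) = n^((18+17)/17) / ((18+17)/17) = (17/35) · n^(35/17).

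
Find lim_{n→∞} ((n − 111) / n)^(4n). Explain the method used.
lim = e^(−444)

Rewrite as (1 − 111/n)^(4n). By the standard limit (1 + x/n)^n → e^x, we have (1 − 111/n)^n → e^(−111), and raising to the 4th power gives e^(−444).
More precisely, ln[(1 − 111/n)^(4n)] = 4n · ln(1 − 111/n) = 4n · (-111/n + O(1/n^2)) = -444 + O(1/n) → -444.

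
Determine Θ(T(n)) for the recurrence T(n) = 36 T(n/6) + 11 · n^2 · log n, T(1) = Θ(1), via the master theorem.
T(n) = Θ(n^2 · (log n)^2)

Here log_6 36 = 2 and f(n) = 11 · n^2 · log n = Θ(n^(log_6 36) · (log n)^1). This is the extended Case 2 of the master theorem (f matches the critical exponent up to log factors), giving T(n) = Θ(n^(log_6 36) · (log n)^(1+1)) = Θ(n^2 · (log n)^2).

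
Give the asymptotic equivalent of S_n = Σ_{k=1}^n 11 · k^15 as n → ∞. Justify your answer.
S_n ~ 11 · n^16 / 16

By integral comparison (Euler-Maclaurin), Σ_{k=1}^n 11 · k^15 = 11 · ∫_0^n x^15 dx + O(n^15) = 11 · n^16/16 + O(n^15). (Equivalently, Faulhaber's formula gives the same leading term.)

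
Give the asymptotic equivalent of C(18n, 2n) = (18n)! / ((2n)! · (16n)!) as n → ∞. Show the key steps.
C(18n, 2n) ~ (387420489/16777216)^(2n) · sqrt(9/(16π·2n))

Write N = 2n. Apply Stirling to each factorial:
  (9N)! ~ sqrt(2π·9N) · (9N/e)^(9N),
  N! ~ sqrt(2π N) · (N/e)^N,
  (8N)! ~ sqrt(2π·8N) · (8N/e)^(8N).
The exponential factors combine to (9N)^(9N) / (N^N · (8N)^(8N)) = 9^(9N)/8^(8N) = (9^9/8^8)^N = (387420489/16777216)^N.
The square-root prefactors combine to sqrt(2π·9N) / (sqrt(2π N)·sqrt(2π·8N)) = sqrt(9 / (2π·8·N)) = sqrt(9/(16π·2n)).
Substituting N = 2n: C(18n, 2n) ~ (387420489/16777216)^(2n) · sqrt(9/(16π·2n)).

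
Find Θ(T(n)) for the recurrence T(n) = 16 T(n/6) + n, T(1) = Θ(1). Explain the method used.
T(n) = Θ(n^(log_6 16))

Master theorem: compare f(n) = n to n^(log_6 16) where log_6 16 ≈ 1.547. Since 1 < log_6 16, we have f(n) = O(n^(log_6 16 − ε)) for some ε > 0 — Case 1. Hence T(n) = Θ(n^(log_6 16)).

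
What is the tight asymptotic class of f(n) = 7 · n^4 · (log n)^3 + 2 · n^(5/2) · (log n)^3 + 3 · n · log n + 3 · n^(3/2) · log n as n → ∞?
f(n) ∈ Θ(n^4 · (log n)^3)

Compare the terms by growth order. For large n, n^a · (log n)^b dominates n^a' · (log n)^b' iff a > a', or (a = a' and b > b'). Ranking the 4 terms shows the dominant one is 7 · n^4 · (log n)^3. Hence f(n) ∈ Θ(n^4 · (log n)^3).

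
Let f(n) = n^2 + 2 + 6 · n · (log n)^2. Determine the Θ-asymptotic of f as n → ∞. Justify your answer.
f(n) ∈ Θ(n^2)

Compare the terms by growth order. For large n, n^a · (log n)^b dominates n^a' · (log n)^b' iff a > a', or (a = a' and b > b'). Ranking the 3 terms shows the dominant one is n^2. Hence f(n) ∈ Θ(n^2).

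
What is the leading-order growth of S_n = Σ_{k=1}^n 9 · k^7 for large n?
S_n ~ 9 · n^8 / 8

By integral comparison (Euler-Maclaurin), Σ_{k=1}^n 9 · k^7 = 9 · ∫_0^n x^7 dx + O(n^7) = 9 · n^8/8 + O(n^7). (Equivalently, Faulhaber's formula gives the same leading term.)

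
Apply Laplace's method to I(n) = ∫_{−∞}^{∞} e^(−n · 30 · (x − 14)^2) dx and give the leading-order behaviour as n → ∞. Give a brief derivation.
I(n) = sqrt(π/(30n))

Here φ(x) = 30 · (x − 14)^2 has its unique minimum at x* = 14 with φ(x*) = 0 and φ''(x*) = 60. Laplace's method gives
  I(n) ~ e^(−n φ(x*)) · sqrt(2π / (n · φ''(x*))) = sqrt(2π / (60n)) = sqrt(π/(30n)).
This is exact: substituting u = (x − 14)·sqrt(30n) gives I(n) = (1/sqrt(30n)) ∫_{−∞}^{∞} e^(−u^2) du = sqrt(π/(30n)).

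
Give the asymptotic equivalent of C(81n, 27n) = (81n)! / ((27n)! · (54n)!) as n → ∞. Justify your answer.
C(81n, 27n) ~ (27/4)^(27n) · sqrt(3/(4π·27n))

Write N = 27n. Apply Stirling to each factorial:
  (3N)! ~ sqrt(2π·3N) · (3N/e)^(3N),
  N! ~ sqrt(2π N) · (N/e)^N,
  (2N)! ~ sqrt(2π·2N) · (2N/e)^(2N).
The exponential factors combine to (3N)^(3N) / (N^N · (2N)^(2N)) = 3^(3N)/2^(2N) = (3^3/2^2)^N = (27/4)^N.
The square-root prefactors combine to sqrt(2π·3N) / (sqrt(2π N)·sqrt(2π·2N)) = sqrt(3 / (2π·2·N)) = sqrt(3/(4π·27n)).
Substituting N = 27n: C(81n, 27n) ~ (27/4)^(27n) · sqrt(3/(4π·27n)).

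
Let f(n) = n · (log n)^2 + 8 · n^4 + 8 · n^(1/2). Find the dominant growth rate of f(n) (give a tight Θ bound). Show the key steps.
f(n) ∈ Θ(n^4)

Compare the terms by growth order. For large n, n^a · (log n)^b dominates n^a' · (log n)^b' iff a > a', or (a = a' and b > b'). Ranking the 3 terms shows the dominant one is 8 · n^4. Hence f(n) ∈ Θ(n^4).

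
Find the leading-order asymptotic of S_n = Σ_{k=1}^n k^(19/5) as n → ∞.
S_n ~ (5/24) · n^(24/5)

Integral comparison: Σ_{k=1}^n k^(19/5) = ∫_0^n x^(19/5) dx + O(n^(19/5)). The integral is n^(1 + 19/5) / (1 + 19/5) = n^((19+5)/5) / ((19+5)/5) = (5/24) · n^(24/5).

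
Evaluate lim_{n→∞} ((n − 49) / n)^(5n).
lim = e^(−245)

Rewrite as (1 − 49/n)^(5n). By the standard limit (1 + x/n)^n → e^x, we have (1 − 49/n)^n → e^(−49), and raising to the 5th power gives e^(−245).
More precisely, ln[(1 − 49/n)^(5n)] = 5n · ln(1 − 49/n) = 5n · (-49/n + O(1/n^2)) = -245 + O(1/n) → -245.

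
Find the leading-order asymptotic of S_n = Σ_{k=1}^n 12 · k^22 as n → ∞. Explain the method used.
S_n ~ 12 · n^23 / 23

By integral comparison (Euler-Maclaurin), Σ_{k=1}^n 12 · k^22 = 12 · ∫_0^n x^22 dx + O(n^22) = 12 · n^23/23 + O(n^22). (Equivalently, Faulhaber's formula gives the same leading term.)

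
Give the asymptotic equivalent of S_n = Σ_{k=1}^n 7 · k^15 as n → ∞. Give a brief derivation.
S_n ~ 7 · n^16 / 16

By integral comparison (Euler-Maclaurin), Σ_{k=1}^n 7 · k^15 = 7 · ∫_0^n x^15 dx + O(n^15) = 7 · n^16/16 + O(n^15). (Equivalently, Faulhaber's formula gives the same leading term.)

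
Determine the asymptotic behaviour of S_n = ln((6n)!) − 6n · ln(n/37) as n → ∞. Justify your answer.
S_n ~ 6n · (ln 222 − 1) + O(ln n)

Stirling: ln((6n)!) = 6n ln(6n) − 6n + O(ln n).
  S_n = 6n ln(6n) − 6n − 6n ln(n/37) + O(ln n)
      = 6n ln(6n) − 6n ln n + 6n ln 37 − 6n + O(ln n)
      = 6n ln 6 + 6n ln 37 − 6n + O(ln n)
      = 6n (ln 222 − 1) + O(ln n).
Numerically ln(222) − 1 ≈ 4.4027.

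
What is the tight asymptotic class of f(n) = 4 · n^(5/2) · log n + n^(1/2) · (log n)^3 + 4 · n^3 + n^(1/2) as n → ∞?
f(n) ∈ Θ(n^3)

Compare the terms by growth order. For large n, n^a · (log n)^b dominates n^a' · (log n)^b' iff a > a', or (a = a' and b > b'). Ranking the 4 terms shows the dominant one is 4 · n^3. Hence f(n) ∈ Θ(n^3).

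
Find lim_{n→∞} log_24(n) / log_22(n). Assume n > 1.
lim = ln(22) / ln(24) = log_24(22)

Change of base: log_24(n) = ln n / ln 24 and log_22(n) = ln n / ln 22. The ratio is (ln n / ln 24) · (ln 22 / ln n) = ln 22 / ln 24, a constant independent of n. So the limit is ln 22 / ln 24 = log_24(22).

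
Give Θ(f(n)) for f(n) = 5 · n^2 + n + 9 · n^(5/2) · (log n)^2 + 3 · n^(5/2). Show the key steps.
f(n) ∈ Θ(n^(5/2) · (log n)^2)

Compare the terms by growth order. For large n, n^a · (log n)^b dominates n^a' · (log n)^b' iff a > a', or (a = a' and b > b'). Ranking the 4 terms shows the dominant one is 9 · n^(5/2) · (log n)^2. Hence f(n) ∈ Θ(n^(5/2) · (log n)^2).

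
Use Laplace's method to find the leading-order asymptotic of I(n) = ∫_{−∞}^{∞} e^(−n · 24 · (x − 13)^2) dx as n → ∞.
I(n) = sqrt(π/(24n))

Here φ(x) = 24 · (x − 13)^2 has its unique minimum at x* = 13 with φ(x*) = 0 and φ''(x*) = 48. Laplace's method gives
  I(n) ~ e^(−n φ(x*)) · sqrt(2π / (n · φ''(x*))) = sqrt(2π / (48n)) = sqrt(π/(24n)).
This is exact: substituting u = (x − 13)·sqrt(24n) gives I(n) = (1/sqrt(24n)) ∫_{−∞}^{∞} e^(−u^2) du = sqrt(π/(24n)).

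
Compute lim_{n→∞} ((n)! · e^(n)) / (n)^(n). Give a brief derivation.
lim = ∞

Stirling: (n)! ~ sqrt(2π·n) · (n/e)^(n). Hence
  (n)! · e^(n) / (n)^(n) ~ sqrt(2π·n) = sqrt(2π) · sqrt(n) → ∞.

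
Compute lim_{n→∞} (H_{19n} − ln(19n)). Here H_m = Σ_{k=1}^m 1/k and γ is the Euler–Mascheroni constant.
lim = γ

By Euler-Maclaurin, H_m = ln m + γ + O(1/m). So
  H_{19n} − ln(19n) = ln(19n) + γ − ln(19n) + O(1/n)
                       = ln(19/19) + γ + O(1/n).
Hence the limit is γ (since ln 1 = 0).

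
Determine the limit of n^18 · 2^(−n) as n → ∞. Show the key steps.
lim = 0

Exponentials with base > 1 dominate every fixed polynomial: for any fixed c, n^c / 2^n → 0 as n → ∞ (e.g. by the ratio test, or by writing 2^n = e^(n ln 2) and noting e^(n ln 2) / n^c → ∞). Hence n^18 · 2^(−n) = n^18 / 2^n → 0.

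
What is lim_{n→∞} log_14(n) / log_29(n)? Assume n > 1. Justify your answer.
lim = ln(29) / ln(14) = log_14(29)

Change of base: log_14(n) = ln n / ln 14 and log_29(n) = ln n / ln 29. The ratio is (ln n / ln 14) · (ln 29 / ln n) = ln 29 / ln 14, a constant independent of n. So the limit is ln 29 / ln 14 = log_14(29).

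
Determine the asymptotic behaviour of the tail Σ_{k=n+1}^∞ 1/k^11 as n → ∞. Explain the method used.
Σ_{k>n} 1/k^11 ~ 1/(10 · n^10)

Compare to the integral: ∫_{n}^∞ x^(−11) dx = [−x^(−10)/10]_{n}^∞ = 1/((11−1)·n^10). Euler-Maclaurin then gives
  Σ_{k>n} 1/k^11 = ∫_{n}^∞ dx/x^11 − 1/(2·n^11) + O(1/n^12).
(Equivalently this is ζ(11) − Σ_{k≤n} 1/k^11.)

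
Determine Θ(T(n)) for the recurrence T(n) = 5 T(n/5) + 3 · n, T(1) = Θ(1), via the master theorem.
T(n) = Θ(n log n)

log_5 5 = 1, and f(n) = 3 · n = Θ(n^(log_5 5)). This is Case 2 of the master theorem: T(n) = Θ(f(n) · log n) = Θ(n log n).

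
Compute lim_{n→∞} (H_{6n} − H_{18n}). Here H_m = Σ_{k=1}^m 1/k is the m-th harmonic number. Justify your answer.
lim = ln(6/18) = −ln 3

Euler-Maclaurin gives H_m = ln m + γ + 1/(2m) + O(1/m^2). The γ and O(1/m) terms cancel in the difference:
  H_{6n} − H_{18n} = ln(6n) − ln(18n) + O(1/n) = ln(6/18) + O(1/n).
Hence the limit is ln(6/18) = −ln 3.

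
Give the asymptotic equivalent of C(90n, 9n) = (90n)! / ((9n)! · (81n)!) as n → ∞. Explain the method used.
C(90n, 9n) ~ (10000000000/387420489)^(9n) · sqrt(5/(9π·9n))

Write N = 9n. Apply Stirling to each factorial:
  (10N)! ~ sqrt(2π·10N) · (10N/e)^(10N),
  N! ~ sqrt(2π N) · (N/e)^N,
  (9N)! ~ sqrt(2π·9N) · (9N/e)^(9N).
The exponential factors combine to (10N)^(10N) / (N^N · (9N)^(9N)) = 10^(10N)/9^(9N) = (10^10/9^9)^N = (10000000000/387420489)^N.
The square-root prefactors combine to sqrt(2π·10N) / (sqrt(2π N)·sqrt(2π·9N)) = sqrt(10 / (2π·9·N)) = sqrt(5/(9π·9n)).
Substituting N = 9n: C(90n, 9n) ~ (10000000000/387420489)^(9n) · sqrt(5/(9π·9n)).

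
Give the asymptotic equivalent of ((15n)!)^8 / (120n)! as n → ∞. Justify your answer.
((15n)!)^8/(120n)! ~ ((2π·15n)^(7/2) / sqrt(8)) · 8^(−8·15n)  →  0

Write N = 15n. Stirling: N! ~ sqrt(2π N)(N/e)^N and (8N)! ~ sqrt(2π·8N)·(8N/e)^(8N).
  (N!)^8/(8N)! ~ (2π N)^(8/2) (N/e)^(8N) / [sqrt(2π·8N) (8N/e)^(8N)]
     = (2π N)^(8/2) / sqrt(2π·8N) · (N/(8N))^(8N)
     = (2π N)^((8−1)/2) / sqrt(8) · 8^(−8N).
Since 8^8 > 1, the factor 8^(−8N) decays exponentially, so the ratio → 0. Substituting N = 15n gives the stated form.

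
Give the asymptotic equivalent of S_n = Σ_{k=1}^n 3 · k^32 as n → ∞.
S_n ~ n^33 / 11

By integral comparison (Euler-Maclaurin), Σ_{k=1}^n 3 · k^32 = 3 · ∫_0^n x^32 dx + O(n^32) = 3 · n^33/33 = n^33 / 11 + O(n^32). (Equivalently, Faulhaber's formula gives the same leading term.)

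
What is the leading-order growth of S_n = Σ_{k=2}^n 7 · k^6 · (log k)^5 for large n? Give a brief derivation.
S_n ~ n^7 · (log n)^5

By integral comparison, S_n = ∫_1^n 7 · x^6 · (log x)^5 dx + O(n^6 · (log n)^5). For the integral, the leading term of ∫_1^n x^6 (log x)^5 dx is n^7/7 · (log n)^5 (by repeated integration by parts; each step lowers the log-exponent and produces a relatively O(1/log n) correction). Hence S_n ~ n^7 · (log n)^5.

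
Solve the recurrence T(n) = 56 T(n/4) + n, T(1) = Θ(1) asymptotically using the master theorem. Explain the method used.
T(n) = Θ(n^(log_4 56))

Master theorem: compare f(n) = n to n^(log_4 56) where log_4 56 ≈ 2.904. Since 1 < log_4 56, we have f(n) = O(n^(log_4 56 − ε)) for some ε > 0 — Case 1. Hence T(n) = Θ(n^(log_4 56)).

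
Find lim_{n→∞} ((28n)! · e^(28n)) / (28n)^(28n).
lim = ∞

Stirling: (28n)! ~ sqrt(2π·28n) · (28n/e)^(28n). Hence
  (28n)! · e^(28n) / (28n)^(28n) ~ sqrt(2π·28n) = sqrt(2π·28) · sqrt(n) → ∞.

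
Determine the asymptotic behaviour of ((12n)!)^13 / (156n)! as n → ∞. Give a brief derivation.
((12n)!)^13/(156n)! ~ ((2π·12n)^(12/2) / sqrt(13)) · 13^(−13·12n)  →  0

Write N = 12n. Stirling: N! ~ sqrt(2π N)(N/e)^N and (13N)! ~ sqrt(2π·13N)·(13N/e)^(13N).
  (N!)^13/(13N)! ~ (2π N)^(13/2) (N/e)^(13N) / [sqrt(2π·13N) (13N/e)^(13N)]
     = (2π N)^(13/2) / sqrt(2π·13N) · (N/(13N))^(13N)
     = (2π N)^((13−1)/2) / sqrt(13) · 13^(−13N).
Since 13^13 > 1, the factor 13^(−13N) decays exponentially, so the ratio → 0. Substituting N = 12n gives the stated form.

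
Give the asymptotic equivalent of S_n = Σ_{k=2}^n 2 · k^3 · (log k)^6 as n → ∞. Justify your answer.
S_n ~ n^4 · (log n)^6 / 2

By integral comparison, S_n = ∫_1^n 2 · x^3 · (log x)^6 dx + O(n^3 · (log n)^6). For the integral, the leading term of ∫_1^n x^3 (log x)^6 dx is n^4/4 · (log n)^6 (by repeated integration by parts; each step lowers the log-exponent and produces a relatively O(1/log n) correction). Hence S_n ~ n^4 · (log n)^6 / 2.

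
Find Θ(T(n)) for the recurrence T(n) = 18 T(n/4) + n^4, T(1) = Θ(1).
T(n) = Θ(n^4)

log_4 18 ≈ 2.085. f(n) = n^4 dominates n^(log_4 18) since 4 > 2.085, and the regularity condition a·f(n/b) = 18·(n/4)^4 = (18/256)·n^4 ≤ c·f(n) holds with c = 18/256 ≈ 0.0703 < 1. So this is Case 3: T(n) = Θ(f(n)) = Θ(n^4).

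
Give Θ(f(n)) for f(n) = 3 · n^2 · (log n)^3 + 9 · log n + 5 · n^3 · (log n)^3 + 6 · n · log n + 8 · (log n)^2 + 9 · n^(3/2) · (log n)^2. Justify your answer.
f(n) ∈ Θ(n^3 · (log n)^3)

Compare the terms by growth order. For large n, n^a · (log n)^b dominates n^a' · (log n)^b' iff a > a', or (a = a' and b > b'). Ranking the 6 terms shows the dominant one is 5 · n^3 · (log n)^3. Hence f(n) ∈ Θ(n^3 · (log n)^3).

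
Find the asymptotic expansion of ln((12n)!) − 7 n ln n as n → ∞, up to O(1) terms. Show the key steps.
ln((12n)!) − 7 n ln n = 5 n ln n + 12(ln 12 − 1) n + (1/2) ln(2π·12n) + O(1/n)

Stirling: ln((12n)!) = 12n ln(12n) − 12n + (1/2) ln(2π·12n) + O(1/n).
Expand 12n ln(12n) = 12n (ln n + ln 12) = 12n ln n + 12n ln 12.
Subtract 7n ln n: leading term is (12 − 7) n ln n = 5 n ln n. The next term is 12n ln 12 − 12n = 12(ln 12 − 1) n. Then the (1/2) ln(2π·12n) correction.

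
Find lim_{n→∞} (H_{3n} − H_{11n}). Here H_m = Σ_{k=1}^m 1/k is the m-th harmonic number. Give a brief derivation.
lim = ln(3/11)

Euler-Maclaurin gives H_m = ln m + γ + 1/(2m) + O(1/m^2). The γ and O(1/m) terms cancel in the difference:
  H_{3n} − H_{11n} = ln(3n) − ln(11n) + O(1/n) = ln(3/11) + O(1/n).
Hence the limit is ln(3/11).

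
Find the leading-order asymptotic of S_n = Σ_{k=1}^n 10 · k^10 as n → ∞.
S_n ~ 10 · n^11 / 11

By integral comparison (Euler-Maclaurin), Σ_{k=1}^n 10 · k^10 = 10 · ∫_0^n x^10 dx + O(n^10) = 10 · n^11/11 + O(n^10). (Equivalently, Faulhaber's formula gives the same leading term.)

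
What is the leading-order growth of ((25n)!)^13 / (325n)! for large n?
((25n)!)^13/(325n)! ~ ((2π·25n)^(12/2) / sqrt(13)) · 13^(−13·25n)  →  0

Write N = 25n. Stirling: N! ~ sqrt(2π N)(N/e)^N and (13N)! ~ sqrt(2π·13N)·(13N/e)^(13N).
  (N!)^13/(13N)! ~ (2π N)^(13/2) (N/e)^(13N) / [sqrt(2π·13N) (13N/e)^(13N)]
     = (2π N)^(13/2) / sqrt(2π·13N) · (N/(13N))^(13N)
     = (2π N)^((13−1)/2) / sqrt(13) · 13^(−13N).
Since 13^13 > 1, the factor 13^(−13N) decays exponentially, so the ratio → 0. Substituting N = 25n gives the stated form.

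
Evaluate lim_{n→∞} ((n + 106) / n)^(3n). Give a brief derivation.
lim = e^318

Rewrite as (1 + 106/n)^(3n). By the standard limit (1 + x/n)^n → e^x, we have (1 + 106/n)^n → e^106, and raising to the 3rd power gives e^318.
More precisely, ln[(1 + 106/n)^(3n)] = 3n · ln(1 + 106/n) = 3n · (106/n + O(1/n^2)) = 318 + O(1/n) → 318.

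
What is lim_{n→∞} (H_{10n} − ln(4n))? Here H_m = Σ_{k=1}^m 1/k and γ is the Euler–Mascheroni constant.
lim = ln(5/2) + γ

By Euler-Maclaurin, H_m = ln m + γ + O(1/m). So
  H_{10n} − ln(4n) = ln(10n) + γ − ln(4n) + O(1/n)
                       = ln(10/4) + γ + O(1/n).
Hence the limit is ln(10/4) + γ (= ln(5/2)).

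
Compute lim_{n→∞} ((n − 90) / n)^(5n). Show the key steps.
lim = e^(−450)

Rewrite as (1 − 90/n)^(5n). By the standard limit (1 + x/n)^n → e^x, we have (1 − 90/n)^n → e^(−90), and raising to the 5th power gives e^(−450).
More precisely, ln[(1 − 90/n)^(5n)] = 5n · ln(1 − 90/n) = 5n · (-90/n + O(1/n^2)) = -450 + O(1/n) → -450.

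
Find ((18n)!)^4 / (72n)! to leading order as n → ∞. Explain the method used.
((18n)!)^4/(72n)! ~ ((2π·18n)^(3/2) / 2) · 4^(−4·18n)  →  0

Write N = 18n. Stirling: N! ~ sqrt(2π N)(N/e)^N and (4N)! ~ sqrt(2π·4N)·(4N/e)^(4N).
  (N!)^4/(4N)! ~ (2π N)^(4/2) (N/e)^(4N) / [sqrt(2π·4N) (4N/e)^(4N)]
     = (2π N)^(4/2) / sqrt(2π·4N) · (N/(4N))^(4N)
     = (2π N)^((4−1)/2) / 2 · 4^(−4N).
Since 4^4 > 1, the factor 4^(−4N) decays exponentially, so the ratio → 0. Substituting N = 18n gives the stated form.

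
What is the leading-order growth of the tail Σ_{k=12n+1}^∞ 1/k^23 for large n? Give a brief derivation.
Σ_{k>12n} 1/k^23 ~ 1/(22 · (12n)^22)

Compare to the integral: ∫_{12n}^∞ x^(−23) dx = [−x^(−22)/22]_{12n}^∞ = 1/((23−1)·(12n)^22). Euler-Maclaurin then gives
  Σ_{k>12n} 1/k^23 = ∫_{12n}^∞ dx/x^23 − 1/(2·(12n)^23) + O(1/(12n)^24).
(Equivalently this is ζ(23) − Σ_{k≤12n} 1/k^23.)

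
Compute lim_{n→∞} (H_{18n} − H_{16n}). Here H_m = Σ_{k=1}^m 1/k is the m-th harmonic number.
lim = ln(18/16) = ln(9/8)

Euler-Maclaurin gives H_m = ln m + γ + 1/(2m) + O(1/m^2). The γ and O(1/m) terms cancel in the difference:
  H_{18n} − H_{16n} = ln(18n) − ln(16n) + O(1/n) = ln(18/16) + O(1/n).
Hence the limit is ln(18/16) = ln(9/8).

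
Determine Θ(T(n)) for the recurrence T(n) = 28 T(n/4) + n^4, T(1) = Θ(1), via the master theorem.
T(n) = Θ(n^4)

log_4 28 ≈ 2.404. f(n) = n^4 dominates n^(log_4 28) since 4 > 2.404, and the regularity condition a·f(n/b) = 28·(n/4)^4 = (28/256)·n^4 ≤ c·f(n) holds with c = 28/256 ≈ 0.109 < 1. So this is Case 3: T(n) = Θ(f(n)) = Θ(n^4).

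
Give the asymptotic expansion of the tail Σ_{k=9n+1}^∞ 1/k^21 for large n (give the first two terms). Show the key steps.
Σ_{k>9n} 1/k^21 = 1/(20 · (9n)^20) − 1/(2 · (9n)^21) + O(1/(9n)^22)

Compare to the integral: ∫_{9n}^∞ x^(−21) dx = [−x^(−20)/20]_{9n}^∞ = 1/((21−1)·(9n)^20). The Euler-Maclaurin correction adds −f(9n)/2 = −1/(2·(9n)^21). Euler-Maclaurin then gives
  Σ_{k>9n} 1/k^21 = ∫_{9n}^∞ dx/x^21 − 1/(2·(9n)^21) + O(1/(9n)^22).
(Equivalently this is ζ(21) − Σ_{k≤9n} 1/k^21.)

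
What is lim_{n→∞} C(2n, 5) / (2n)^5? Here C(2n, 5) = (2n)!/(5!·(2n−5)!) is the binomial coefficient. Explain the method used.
lim = 1/5! = 1/120

With N = 2n → ∞: C(N, 5) / N^5 = [N(N−1)…(N−4)] / (5! · N^5) = (1/5!) · 1 · (1 − 1/(2n)) · (1 − 2/(2n)) · (1 − 3/(2n)) · (1 − 4/(2n)). Each factor → 1 as N → ∞, so the limit is 1/5! = 1/120.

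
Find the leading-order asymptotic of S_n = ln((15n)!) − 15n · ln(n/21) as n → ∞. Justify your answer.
S_n ~ 15n · (ln 315 − 1) + O(ln n)

Stirling: ln((15n)!) = 15n ln(15n) − 15n + O(ln n).
  S_n = 15n ln(15n) − 15n − 15n ln(n/21) + O(ln n)
      = 15n ln(15n) − 15n ln n + 15n ln 21 − 15n + O(ln n)
      = 15n ln 15 + 15n ln 21 − 15n + O(ln n)
      = 15n (ln 315 − 1) + O(ln n).
Numerically ln(315) − 1 ≈ 4.7526.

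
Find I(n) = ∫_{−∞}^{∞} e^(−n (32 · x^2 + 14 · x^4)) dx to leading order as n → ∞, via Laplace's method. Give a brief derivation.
I(n) ~ sqrt(π/(32n))

φ(x) = 32 · x^2 + 14 · x^4 has its unique global minimum at x* = 0 (since φ'(x) = 64x + 56x^3 = 0 only at x = 0 for real x with both coefficients positive, and φ → ∞ as |x| → ∞). At x* = 0, φ(0) = 0 and φ''(0) = 64. Laplace's method then gives
  I(n) ~ sqrt(2π / (n · φ''(0))) · e^(−n φ(0)) = sqrt(2π / (64n)) = sqrt(π/(32n)).
The 14 · x^4 term contributes only at subleading order (an O(1/n) relative correction).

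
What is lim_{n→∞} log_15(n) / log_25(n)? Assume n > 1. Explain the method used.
lim = ln(25) / ln(15) = log_15(25)

Change of base: log_15(n) = ln n / ln 15 and log_25(n) = ln n / ln 25. The ratio is (ln n / ln 15) · (ln 25 / ln n) = ln 25 / ln 15, a constant independent of n. So the limit is ln 25 / ln 15 = log_15(25).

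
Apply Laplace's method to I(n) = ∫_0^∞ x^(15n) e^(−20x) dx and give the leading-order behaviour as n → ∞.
I(n) ~ (sqrt(2π·15n) / 20) · (15n/(20e))^(15n)

Write the integrand as exp(15n ln x − 20x) and set f(x) = 15n ln x − 20x. Then f'(x) = 15n/x − 20 = 0 at x* = 15n/20, and f''(x*) = −15n/x*^2 = −20^2/(15n). Laplace's method (interior maximum) gives
  I(n) ~ e^(f(x*)) · sqrt(2π / |f''(x*)|)
        = exp(15n ln(15n/20) − 15n) · sqrt(2π · 15n / 20^2)
        = (15n/20)^(15n) e^(−15n) · sqrt(2π·15n) / 20
        = (sqrt(2π·15n) / 20) · (15n/(20e))^(15n).
This matches Γ(15n+1)/20^(15n+1) with Stirling applied to Γ.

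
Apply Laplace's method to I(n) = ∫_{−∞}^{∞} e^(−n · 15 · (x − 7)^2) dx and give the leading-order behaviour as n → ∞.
I(n) = sqrt(π/(15n))

Here φ(x) = 15 · (x − 7)^2 has its unique minimum at x* = 7 with φ(x*) = 0 and φ''(x*) = 30. Laplace's method gives
  I(n) ~ e^(−n φ(x*)) · sqrt(2π / (n · φ''(x*))) = sqrt(2π / (30n)) = sqrt(π/(15n)).
This is exact: substituting u = (x − 7)·sqrt(15n) gives I(n) = (1/sqrt(15n)) ∫_{−∞}^{∞} e^(−u^2) du = sqrt(π/(15n)).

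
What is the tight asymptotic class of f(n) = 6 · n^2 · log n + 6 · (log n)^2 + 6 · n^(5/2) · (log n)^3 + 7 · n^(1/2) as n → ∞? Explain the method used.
f(n) ∈ Θ(n^(5/2) · (log n)^3)

Compare the terms by growth order. For large n, n^a · (log n)^b dominates n^a' · (log n)^b' iff a > a', or (a = a' and b > b'). Ranking the 4 terms shows the dominant one is 6 · n^(5/2) · (log n)^3. Hence f(n) ∈ Θ(n^(5/2) · (log n)^3).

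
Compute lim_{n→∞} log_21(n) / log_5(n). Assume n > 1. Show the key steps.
lim = ln(5) / ln(21) = log_21(5)

Change of base: log_21(n) = ln n / ln 21 and log_5(n) = ln n / ln 5. The ratio is (ln n / ln 21) · (ln 5 / ln n) = ln 5 / ln 21, a constant independent of n. So the limit is ln 5 / ln 21 = log_21(5).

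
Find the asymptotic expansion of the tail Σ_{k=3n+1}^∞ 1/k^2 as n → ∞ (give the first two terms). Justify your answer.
Σ_{k>3n} 1/k^2 = 1/(1 · (3n)) − 1/(2 · (3n)^2) + O(1/(3n)^3)

Compare to the integral: ∫_{3n}^∞ x^(−2) dx = [−x^(−1)/1]_{3n}^∞ = 1/((2−1)·(3n)). The Euler-Maclaurin correction adds −f(3n)/2 = −1/(2·(3n)^2). Euler-Maclaurin then gives
  Σ_{k>3n} 1/k^2 = ∫_{3n}^∞ dx/x^2 − 1/(2·(3n)^2) + O(1/(3n)^3).
(Equivalently this is ζ(2) − Σ_{k≤3n} 1/k^2.)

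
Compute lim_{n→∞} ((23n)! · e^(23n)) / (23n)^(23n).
lim = ∞

Stirling: (23n)! ~ sqrt(2π·23n) · (23n/e)^(23n). Hence
  (23n)! · e^(23n) / (23n)^(23n) ~ sqrt(2π·23n) = sqrt(2π·23) · sqrt(n) → ∞.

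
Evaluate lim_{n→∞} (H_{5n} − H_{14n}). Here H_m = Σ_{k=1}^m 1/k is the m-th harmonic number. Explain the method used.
lim = ln(5/14)

Euler-Maclaurin gives H_m = ln m + γ + 1/(2m) + O(1/m^2). The γ and O(1/m) terms cancel in the difference:
  H_{5n} − H_{14n} = ln(5n) − ln(14n) + O(1/n) = ln(5/14) + O(1/n).
Hence the limit is ln(5/14).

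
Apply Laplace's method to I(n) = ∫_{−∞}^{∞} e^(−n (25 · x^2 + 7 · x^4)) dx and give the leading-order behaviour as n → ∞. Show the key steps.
I(n) ~ sqrt(π/(25n))

φ(x) = 25 · x^2 + 7 · x^4 has its unique global minimum at x* = 0 (since φ'(x) = 50x + 28x^3 = 0 only at x = 0 for real x with both coefficients positive, and φ → ∞ as |x| → ∞). At x* = 0, φ(0) = 0 and φ''(0) = 50. Laplace's method then gives
  I(n) ~ sqrt(2π / (n · φ''(0))) · e^(−n φ(0)) = sqrt(2π / (50n)) = sqrt(π/(25n)).
The 7 · x^4 term contributes only at subleading order (an O(1/n) relative correction).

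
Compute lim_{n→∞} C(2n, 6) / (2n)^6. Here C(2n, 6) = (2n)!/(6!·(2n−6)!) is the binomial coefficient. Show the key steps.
lim = 1/6! = 1/720

With N = 2n → ∞: C(N, 6) / N^6 = [N(N−1)…(N−5)] / (6! · N^6) = (1/6!) · 1 · (1 − 1/(2n)) · … · (1 − 5/(2n)). Each factor → 1 as N → ∞, so the limit is 1/6! = 1/720.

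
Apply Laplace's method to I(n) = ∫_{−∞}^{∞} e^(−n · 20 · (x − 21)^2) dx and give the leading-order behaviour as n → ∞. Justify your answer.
I(n) = sqrt(π/(20n))

Here φ(x) = 20 · (x − 21)^2 has its unique minimum at x* = 21 with φ(x*) = 0 and φ''(x*) = 40. Laplace's method gives
  I(n) ~ e^(−n φ(x*)) · sqrt(2π / (n · φ''(x*))) = sqrt(2π / (40n)) = sqrt(π/(20n)).
This is exact: substituting u = (x − 21)·sqrt(20n) gives I(n) = (1/sqrt(20n)) ∫_{−∞}^{∞} e^(−u^2) du = sqrt(π/(20n)).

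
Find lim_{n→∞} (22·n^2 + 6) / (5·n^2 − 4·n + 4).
lim = 22/5

For large n the leading n^2 terms dominate both numerator and denominator. Dividing top and bottom by n^2, every other term tends to 0, leaving 22/5.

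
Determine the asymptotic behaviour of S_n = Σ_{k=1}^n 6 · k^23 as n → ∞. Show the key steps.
S_n ~ n^24 / 4

By integral comparison (Euler-Maclaurin), Σ_{k=1}^n 6 · k^23 = 6 · ∫_0^n x^23 dx + O(n^23) = 6 · n^24/24 = n^24 / 4 + O(n^23). (Equivalently, Faulhaber's formula gives the same leading term.)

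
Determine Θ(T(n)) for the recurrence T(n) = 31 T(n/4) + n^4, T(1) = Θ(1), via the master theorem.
T(n) = Θ(n^4)

log_4 31 ≈ 2.477. f(n) = n^4 dominates n^(log_4 31) since 4 > 2.477, and the regularity condition a·f(n/b) = 31·(n/4)^4 = (31/256)·n^4 ≤ c·f(n) holds with c = 31/256 ≈ 0.121 < 1. So this is Case 3: T(n) = Θ(f(n)) = Θ(n^4).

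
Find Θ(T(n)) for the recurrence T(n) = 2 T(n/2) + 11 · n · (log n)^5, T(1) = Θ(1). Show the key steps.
T(n) = Θ(n · (log n)^6)

Here log_2 2 = 1 and f(n) = 11 · n · (log n)^5 = Θ(n^(log_2 2) · (log n)^5). This is the extended Case 2 of the master theorem (f matches the critical exponent up to log factors), giving T(n) = Θ(n^(log_2 2) · (log n)^(5+1)) = Θ(n · (log n)^6).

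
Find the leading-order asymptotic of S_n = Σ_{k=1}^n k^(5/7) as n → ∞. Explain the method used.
S_n ~ (7/12) · n^(12/7)

Integral comparison: Σ_{k=1}^n k^(5/7) = ∫_0^n x^(5/7) dx + O(n^(5/7)). The integral is n^(1 + 5/7) / (1 + 5/7) = n^((5+7)/7) / ((5+7)/7) = (7/12) · n^(12/7).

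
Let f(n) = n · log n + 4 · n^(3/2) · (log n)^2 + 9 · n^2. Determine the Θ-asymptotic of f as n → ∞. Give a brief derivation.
f(n) ∈ Θ(n^2)

Compare the terms by growth order. For large n, n^a · (log n)^b dominates n^a' · (log n)^b' iff a > a', or (a = a' and b > b'). Ranking the 3 terms shows the dominant one is 9 · n^2. Hence f(n) ∈ Θ(n^2).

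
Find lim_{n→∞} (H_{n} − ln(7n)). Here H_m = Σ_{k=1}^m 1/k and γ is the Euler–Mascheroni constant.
lim = −ln 7 + γ

By Euler-Maclaurin, H_m = ln m + γ + O(1/m). So
  H_{n} − ln(7n) = ln(n) + γ − ln(7n) + O(1/n)
                       = ln(1/7) + γ + O(1/n).
Hence the limit is ln(1/7) + γ.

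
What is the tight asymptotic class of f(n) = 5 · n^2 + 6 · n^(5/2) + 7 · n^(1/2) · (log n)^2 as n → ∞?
f(n) ∈ Θ(n^(5/2))

Compare the terms by growth order. For large n, n^a · (log n)^b dominates n^a' · (log n)^b' iff a > a', or (a = a' and b > b'). Ranking the 3 terms shows the dominant one is 6 · n^(5/2). Hence f(n) ∈ Θ(n^(5/2)).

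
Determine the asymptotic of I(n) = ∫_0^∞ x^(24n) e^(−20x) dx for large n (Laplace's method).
I(n) ~ (sqrt(2π·24n) / 20) · (24n/(20e))^(24n)

Write the integrand as exp(24n ln x − 20x) and set f(x) = 24n ln x − 20x. Then f'(x) = 24n/x − 20 = 0 at x* = 24n/20, and f''(x*) = −24n/x*^2 = −20^2/(24n). Laplace's method (interior maximum) gives
  I(n) ~ e^(f(x*)) · sqrt(2π / |f''(x*)|)
        = exp(24n ln(24n/20) − 24n) · sqrt(2π · 24n / 20^2)
        = (24n/20)^(24n) e^(−24n) · sqrt(2π·24n) / 20
        = (sqrt(2π·24n) / 20) · (24n/(20e))^(24n).
This matches Γ(24n+1)/20^(24n+1) with Stirling applied to Γ.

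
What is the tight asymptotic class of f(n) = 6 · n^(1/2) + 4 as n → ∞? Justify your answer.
f(n) ∈ Θ(n^(1/2))

Compare the terms by growth order. For large n, n^a · (log n)^b dominates n^a' · (log n)^b' iff a > a', or (a = a' and b > b'). Ranking the 2 terms shows the dominant one is 6 · n^(1/2). Hence f(n) ∈ Θ(n^(1/2)).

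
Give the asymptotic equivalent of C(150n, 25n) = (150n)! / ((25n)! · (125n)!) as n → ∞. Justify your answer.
C(150n, 25n) ~ (46656/3125)^(25n) · sqrt(3/(5π·25n))

Write N = 25n. Apply Stirling to each factorial:
  (6N)! ~ sqrt(2π·6N) · (6N/e)^(6N),
  N! ~ sqrt(2π N) · (N/e)^N,
  (5N)! ~ sqrt(2π·5N) · (5N/e)^(5N).
The exponential factors combine to (6N)^(6N) / (N^N · (5N)^(5N)) = 6^(6N)/5^(5N) = (6^6/5^5)^N = (46656/3125)^N.
The square-root prefactors combine to sqrt(2π·6N) / (sqrt(2π N)·sqrt(2π·5N)) = sqrt(6 / (2π·5·N)) = sqrt(3/(5π·25n)).
Substituting N = 25n: C(150n, 25n) ~ (46656/3125)^(25n) · sqrt(3/(5π·25n)).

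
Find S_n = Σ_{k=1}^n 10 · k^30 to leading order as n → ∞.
S_n ~ 10 · n^31 / 31

By integral comparison (Euler-Maclaurin), Σ_{k=1}^n 10 · k^30 = 10 · ∫_0^n x^30 dx + O(n^30) = 10 · n^31/31 + O(n^30). (Equivalently, Faulhaber's formula gives the same leading term.)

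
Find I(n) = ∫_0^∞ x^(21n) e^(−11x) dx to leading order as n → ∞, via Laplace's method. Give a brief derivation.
I(n) ~ (sqrt(2π·21n) / 11) · (21n/(11e))^(21n)

Write the integrand as exp(21n ln x − 11x) and set f(x) = 21n ln x − 11x. Then f'(x) = 21n/x − 11 = 0 at x* = 21n/11, and f''(x*) = −21n/x*^2 = −11^2/(21n). Laplace's method (interior maximum) gives
  I(n) ~ e^(f(x*)) · sqrt(2π / |f''(x*)|)
        = exp(21n ln(21n/11) − 21n) · sqrt(2π · 21n / 11^2)
        = (21n/11)^(21n) e^(−21n) · sqrt(2π·21n) / 11
        = (sqrt(2π·21n) / 11) · (21n/(11e))^(21n).
This matches Γ(21n+1)/11^(21n+1) with Stirling applied to Γ.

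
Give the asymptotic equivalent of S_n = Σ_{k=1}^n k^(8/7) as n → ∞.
S_n ~ (7/15) · n^(15/7)

Integral comparison: Σ_{k=1}^n k^(8/7) = ∫_0^n x^(8/7) dx + O(n^(8/7)). The integral is n^(1 + 8/7) / (1 + 8/7) = n^((8+7)/7) / ((8+7)/7) = (7/15) · n^(15/7).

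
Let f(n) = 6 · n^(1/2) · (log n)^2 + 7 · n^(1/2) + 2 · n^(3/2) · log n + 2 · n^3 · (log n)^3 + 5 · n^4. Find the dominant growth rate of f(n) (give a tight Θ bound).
f(n) ∈ Θ(n^4)

Compare the terms by growth order. For large n, n^a · (log n)^b dominates n^a' · (log n)^b' iff a > a', or (a = a' and b > b'). Ranking the 5 terms shows the dominant one is 5 · n^4. Hence f(n) ∈ Θ(n^4).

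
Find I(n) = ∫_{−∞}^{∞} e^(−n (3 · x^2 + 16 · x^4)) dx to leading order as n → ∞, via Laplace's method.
I(n) ~ sqrt(π/(3n))

φ(x) = 3 · x^2 + 16 · x^4 has its unique global minimum at x* = 0 (since φ'(x) = 6x + 64x^3 = 0 only at x = 0 for real x with both coefficients positive, and φ → ∞ as |x| → ∞). At x* = 0, φ(0) = 0 and φ''(0) = 6. Laplace's method then gives
  I(n) ~ sqrt(2π / (n · φ''(0))) · e^(−n φ(0)) = sqrt(2π / (6n)) = sqrt(π/(3n)).
The 16 · x^4 term contributes only at subleading order (an O(1/n) relative correction).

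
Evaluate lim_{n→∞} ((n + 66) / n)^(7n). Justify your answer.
lim = e^462

Rewrite as (1 + 66/n)^(7n). By the standard limit (1 + x/n)^n → e^x, we have (1 + 66/n)^n → e^66, and raising to the 7th power gives e^462.
More precisely, ln[(1 + 66/n)^(7n)] = 7n · ln(1 + 66/n) = 7n · (66/n + O(1/n^2)) = 462 + O(1/n) → 462.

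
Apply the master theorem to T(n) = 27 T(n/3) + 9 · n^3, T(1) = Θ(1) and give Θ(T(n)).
T(n) = Θ(n^3 log n)

log_3 27 = 3, and f(n) = 9 · n^3 = Θ(n^(log_3 27)). This is Case 2 of the master theorem: T(n) = Θ(f(n) · log n) = Θ(n^3 log n).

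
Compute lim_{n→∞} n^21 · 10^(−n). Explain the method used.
lim = 0

Exponentials with base > 1 dominate every fixed polynomial: for any fixed c, n^c / 10^n → 0 as n → ∞ (e.g. by the ratio test, or by writing 10^n = e^(n ln 10) and noting e^(n ln 10) / n^c → ∞). Hence n^21 · 10^(−n) = n^21 / 10^n → 0.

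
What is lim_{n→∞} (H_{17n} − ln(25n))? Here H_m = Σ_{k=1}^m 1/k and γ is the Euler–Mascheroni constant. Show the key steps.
lim = ln(17/25) + γ

By Euler-Maclaurin, H_m = ln m + γ + O(1/m). So
  H_{17n} − ln(25n) = ln(17n) + γ − ln(25n) + O(1/n)
                       = ln(17/25) + γ + O(1/n).
Hence the limit is ln(17/25) + γ.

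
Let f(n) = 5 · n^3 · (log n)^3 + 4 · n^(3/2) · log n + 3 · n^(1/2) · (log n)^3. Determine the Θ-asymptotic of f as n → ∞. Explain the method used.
f(n) ∈ Θ(n^3 · (log n)^3)

Compare the terms by growth order. For large n, n^a · (log n)^b dominates n^a' · (log n)^b' iff a > a', or (a = a' and b > b'). Ranking the 3 terms shows the dominant one is 5 · n^3 · (log n)^3. Hence f(n) ∈ Θ(n^3 · (log n)^3).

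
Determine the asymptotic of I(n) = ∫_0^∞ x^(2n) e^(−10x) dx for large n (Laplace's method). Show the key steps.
I(n) ~ (sqrt(2π·2n) / 10) · (2n/(10e))^(2n)

Write the integrand as exp(2n ln x − 10x) and set f(x) = 2n ln x − 10x. Then f'(x) = 2n/x − 10 = 0 at x* = 2n/10, and f''(x*) = −2n/x*^2 = −10^2/(2n). Laplace's method (interior maximum) gives
  I(n) ~ e^(f(x*)) · sqrt(2π / |f''(x*)|)
        = exp(2n ln(2n/10) − 2n) · sqrt(2π · 2n / 10^2)
        = (2n/10)^(2n) e^(−2n) · sqrt(2π·2n) / 10
        = (sqrt(2π·2n) / 10) · (2n/(10e))^(2n).
This matches Γ(2n+1)/10^(2n+1) with Stirling applied to Γ.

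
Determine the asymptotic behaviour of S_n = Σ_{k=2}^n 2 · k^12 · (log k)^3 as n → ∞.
S_n ~ 2 · n^13 · (log n)^3 / 13

By integral comparison, S_n = ∫_1^n 2 · x^12 · (log x)^3 dx + O(n^12 · (log n)^3). For the integral, the leading term of ∫_1^n x^12 (log x)^3 dx is n^13/13 · (log n)^3 (by repeated integration by parts; each step lowers the log-exponent and produces a relatively O(1/log n) correction). Hence S_n ~ 2 · n^13 · (log n)^3 / 13.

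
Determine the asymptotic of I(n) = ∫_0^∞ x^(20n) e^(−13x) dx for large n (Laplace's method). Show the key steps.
I(n) ~ (sqrt(2π·20n) / 13) · (20n/(13e))^(20n)

Write the integrand as exp(20n ln x − 13x) and set f(x) = 20n ln x − 13x. Then f'(x) = 20n/x − 13 = 0 at x* = 20n/13, and f''(x*) = −20n/x*^2 = −13^2/(20n). Laplace's method (interior maximum) gives
  I(n) ~ e^(f(x*)) · sqrt(2π / |f''(x*)|)
        = exp(20n ln(20n/13) − 20n) · sqrt(2π · 20n / 13^2)
        = (20n/13)^(20n) e^(−20n) · sqrt(2π·20n) / 13
        = (sqrt(2π·20n) / 13) · (20n/(13e))^(20n).
This matches Γ(20n+1)/13^(20n+1) with Stirling applied to Γ.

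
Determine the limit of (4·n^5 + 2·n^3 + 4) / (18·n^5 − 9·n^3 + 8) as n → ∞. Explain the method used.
lim = 4/18 = 2/9

For large n the leading n^5 terms dominate both numerator and denominator. Dividing top and bottom by n^5, every other term tends to 0, leaving 4/18 = 2/9.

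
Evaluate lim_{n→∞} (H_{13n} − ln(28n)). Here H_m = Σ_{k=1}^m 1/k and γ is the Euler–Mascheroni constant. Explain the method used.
lim = ln(13/28) + γ

By Euler-Maclaurin, H_m = ln m + γ + O(1/m). So
  H_{13n} − ln(28n) = ln(13n) + γ − ln(28n) + O(1/n)
                       = ln(13/28) + γ + O(1/n).
Hence the limit is ln(13/28) + γ.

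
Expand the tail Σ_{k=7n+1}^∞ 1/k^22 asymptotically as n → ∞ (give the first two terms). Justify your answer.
Σ_{k>7n} 1/k^22 = 1/(21 · (7n)^21) − 1/(2 · (7n)^22) + O(1/(7n)^23)

Compare to the integral: ∫_{7n}^∞ x^(−22) dx = [−x^(−21)/21]_{7n}^∞ = 1/((22−1)·(7n)^21). The Euler-Maclaurin correction adds −f(7n)/2 = −1/(2·(7n)^22). Euler-Maclaurin then gives
  Σ_{k>7n} 1/k^22 = ∫_{7n}^∞ dx/x^22 − 1/(2·(7n)^22) + O(1/(7n)^23).
(Equivalently this is ζ(22) − Σ_{k≤7n} 1/k^22.)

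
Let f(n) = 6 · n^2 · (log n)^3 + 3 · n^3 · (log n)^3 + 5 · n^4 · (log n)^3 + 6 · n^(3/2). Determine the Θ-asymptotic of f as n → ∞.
f(n) ∈ Θ(n^4 · (log n)^3)

Compare the terms by growth order. For large n, n^a · (log n)^b dominates n^a' · (log n)^b' iff a > a', or (a = a' and b > b'). Ranking the 4 terms shows the dominant one is 5 · n^4 · (log n)^3. Hence f(n) ∈ Θ(n^4 · (log n)^3).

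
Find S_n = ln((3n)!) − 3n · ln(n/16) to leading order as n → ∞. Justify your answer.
S_n ~ 3n · (ln 48 − 1) + O(ln n)

Stirling: ln((3n)!) = 3n ln(3n) − 3n + O(ln n).
  S_n = 3n ln(3n) − 3n − 3n ln(n/16) + O(ln n)
      = 3n ln(3n) − 3n ln n + 3n ln 16 − 3n + O(ln n)
      = 3n ln 3 + 3n ln 16 − 3n + O(ln n)
      = 3n (ln 48 − 1) + O(ln n).
Numerically ln(48) − 1 ≈ 2.8712.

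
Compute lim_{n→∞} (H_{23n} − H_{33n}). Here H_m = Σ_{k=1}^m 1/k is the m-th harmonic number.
lim = ln(23/33)

Euler-Maclaurin gives H_m = ln m + γ + 1/(2m) + O(1/m^2). The γ and O(1/m) terms cancel in the difference:
  H_{23n} − H_{33n} = ln(23n) − ln(33n) + O(1/n) = ln(23/33) + O(1/n).
Hence the limit is ln(23/33).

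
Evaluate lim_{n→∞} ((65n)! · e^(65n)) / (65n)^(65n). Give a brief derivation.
lim = ∞

Stirling: (65n)! ~ sqrt(2π·65n) · (65n/e)^(65n). Hence
  (65n)! · e^(65n) / (65n)^(65n) ~ sqrt(2π·65n) = sqrt(2π·65) · sqrt(n) → ∞.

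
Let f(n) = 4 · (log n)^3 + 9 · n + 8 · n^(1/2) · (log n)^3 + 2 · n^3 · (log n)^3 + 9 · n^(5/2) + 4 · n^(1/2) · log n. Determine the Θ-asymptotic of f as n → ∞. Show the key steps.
f(n) ∈ Θ(n^3 · (log n)^3)

Compare the terms by growth order. For large n, n^a · (log n)^b dominates n^a' · (log n)^b' iff a > a', or (a = a' and b > b'). Ranking the 6 terms shows the dominant one is 2 · n^3 · (log n)^3. Hence f(n) ∈ Θ(n^3 · (log n)^3).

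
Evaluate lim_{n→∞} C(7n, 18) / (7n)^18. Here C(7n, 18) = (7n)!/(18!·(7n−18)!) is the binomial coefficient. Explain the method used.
lim = 1/18! = 1/6402373705728000

With N = 7n → ∞: C(N, 18) / N^18 = [N(N−1)…(N−17)] / (18! · N^18) = (1/18!) · 1 · (1 − 1/(7n)) · … · (1 − 17/(7n)). Each factor → 1 as N → ∞, so the limit is 1/18! = 1/6402373705728000.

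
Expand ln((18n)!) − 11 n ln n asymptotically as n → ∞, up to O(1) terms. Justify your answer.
ln((18n)!) − 11 n ln n = 7 n ln n + 18(ln 18 − 1) n + (1/2) ln(2π·18n) + O(1/n)

Stirling: ln((18n)!) = 18n ln(18n) − 18n + (1/2) ln(2π·18n) + O(1/n).
Expand 18n ln(18n) = 18n (ln n + ln 18) = 18n ln n + 18n ln 18.
Subtract 11n ln n: leading term is (18 − 11) n ln n = 7 n ln n. The next term is 18n ln 18 − 18n = 18(ln 18 − 1) n. Then the (1/2) ln(2π·18n) correction.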